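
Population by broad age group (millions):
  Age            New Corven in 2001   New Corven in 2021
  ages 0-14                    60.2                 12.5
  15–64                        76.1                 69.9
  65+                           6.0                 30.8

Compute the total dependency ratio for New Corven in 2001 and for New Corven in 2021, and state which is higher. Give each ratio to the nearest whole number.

New Corven in 2001: 87
New Corven in 2021: 62
Higher: New Corven in 2001

New Corven in 2001: (60.2 + 6.0) / 76.1 × 100 = 66.2 / 76.1 × 100 = 87
New Corven in 2021: (12.5 + 30.8) / 69.9 × 100 = 43.3 / 69.9 × 100 = 62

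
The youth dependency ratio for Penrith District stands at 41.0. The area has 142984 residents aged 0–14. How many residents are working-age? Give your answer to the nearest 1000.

Working-age: 349000

Youth dependency ratio = youth / working-age × 100
41.0 = 142984 / W × 100
⇒ 349000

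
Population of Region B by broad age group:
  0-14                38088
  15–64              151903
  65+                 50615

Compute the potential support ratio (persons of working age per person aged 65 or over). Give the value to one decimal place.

Potential support ratio: 3.0

Potential support ratio = 151903 / 50615 = 3.0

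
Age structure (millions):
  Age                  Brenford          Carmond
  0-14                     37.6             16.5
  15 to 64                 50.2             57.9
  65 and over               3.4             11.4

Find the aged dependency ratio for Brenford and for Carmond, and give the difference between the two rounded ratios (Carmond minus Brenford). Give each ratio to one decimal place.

Brenford: 3.4 / 50.2 × 100 = 6.8
Carmond: 11.4 / 57.9 × 100 = 19.7

Brenford: 6.8
Carmond: 19.7
Difference: +12.9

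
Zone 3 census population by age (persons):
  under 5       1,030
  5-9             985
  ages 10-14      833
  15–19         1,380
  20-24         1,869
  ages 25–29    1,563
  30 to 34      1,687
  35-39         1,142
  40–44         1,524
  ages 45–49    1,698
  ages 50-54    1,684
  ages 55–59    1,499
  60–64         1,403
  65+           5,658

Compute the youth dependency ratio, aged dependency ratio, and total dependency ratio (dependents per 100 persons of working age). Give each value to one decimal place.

Youth dependency ratio: 18.4
Old-age dependency ratio: 36.6
Total dependency ratio: 55.1

0–14: 1,030 + 985 + 833 = 2,848
15–64: 1,380 + 1,869 + 1,563 + 1,687 + 1,142 + 1,524 + 1,698 + 1,684 + 1,499 + 1,403 = 15,449
65+: 5,658
Youth dependency ratio = 2,848 / 15,449 × 100 = 18.4
Old-age dependency ratio = 5,658 / 15,449 × 100 = 36.6
Total dependency ratio = (2,848 + 5,658) / 15,449 × 100 = 8,506 / 15,449 × 100 = 55.1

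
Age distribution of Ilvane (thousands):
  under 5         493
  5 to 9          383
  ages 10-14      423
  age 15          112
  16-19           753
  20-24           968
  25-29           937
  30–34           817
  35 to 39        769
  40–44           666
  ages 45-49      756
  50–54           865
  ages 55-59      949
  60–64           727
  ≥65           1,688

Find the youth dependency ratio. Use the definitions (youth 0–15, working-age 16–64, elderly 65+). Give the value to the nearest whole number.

0–15: 493 + 383 + 423 + 112 = 1,411
16–64: 753 + 968 + 937 + 817 + 769 + 666 + 756 + 865 + 949 + 727 = 8,207
65+: 1,688
Youth dependency ratio = 1,411 / 8,207 × 100 = 17

Youth dependency ratio: 17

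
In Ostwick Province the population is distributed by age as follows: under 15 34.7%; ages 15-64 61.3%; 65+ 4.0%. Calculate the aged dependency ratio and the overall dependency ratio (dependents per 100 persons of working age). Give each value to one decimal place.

Old-age dependency ratio: 6.5
Total dependency ratio: 63.1

Old-age dependency ratio = 4.0 / 61.3 × 100 = 6.5
Total dependency ratio = (34.7 + 4.0) / 61.3 × 100 = 38.7 / 61.3 × 100 = 63.1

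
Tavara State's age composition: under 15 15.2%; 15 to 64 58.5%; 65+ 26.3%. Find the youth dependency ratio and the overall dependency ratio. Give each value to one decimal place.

Youth dependency ratio = 15.2 / 58.5 × 100 = 26.0
Total dependency ratio = (15.2 + 26.3) / 58.5 × 100 = 41.5 / 58.5 × 100 = 70.9

Youth dependency ratio: 26.0
Total dependency ratio: 70.9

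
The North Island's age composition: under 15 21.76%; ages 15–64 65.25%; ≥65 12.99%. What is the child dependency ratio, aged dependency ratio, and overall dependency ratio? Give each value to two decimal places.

Youth dependency ratio: 33.35
Old-age dependency ratio: 19.91
Total dependency ratio: 53.26

Youth dependency ratio = 21.76 / 65.25 × 100 = 33.35
Old-age dependency ratio = 12.99 / 65.25 × 100 = 19.91
Total dependency ratio = (21.76 + 12.99) / 65.25 × 100 = 34.75 / 65.25 × 100 = 53.26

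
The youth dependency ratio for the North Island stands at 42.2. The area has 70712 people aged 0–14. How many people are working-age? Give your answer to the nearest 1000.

Working-age: 168000

Youth dependency ratio = youth / working-age × 100
42.2 = 70712 / W × 100
⇒ 168000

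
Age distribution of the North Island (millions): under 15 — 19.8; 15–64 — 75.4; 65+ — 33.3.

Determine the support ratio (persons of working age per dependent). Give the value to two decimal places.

Support ratio = 75.4 / (19.8 + 33.3) = 75.4 / 53.1 = 1.42

Support ratio: 1.42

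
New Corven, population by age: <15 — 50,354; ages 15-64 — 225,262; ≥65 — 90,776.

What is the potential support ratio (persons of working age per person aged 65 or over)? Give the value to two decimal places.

Potential support ratio: 2.48

Potential support ratio = 225,262 / 90,776 = 2.48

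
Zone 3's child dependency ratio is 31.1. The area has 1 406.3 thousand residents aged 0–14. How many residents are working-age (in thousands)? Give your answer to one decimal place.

Youth dependency ratio = youth / working-age × 100
31.1 = 1 406.3 / W × 100
⇒ 4 521.9

Working-age: 4 521.9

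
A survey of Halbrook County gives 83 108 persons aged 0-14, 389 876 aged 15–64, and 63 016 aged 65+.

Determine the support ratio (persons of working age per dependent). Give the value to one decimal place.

Support ratio = 389 876 / (83 108 + 63 016) = 389 876 / 146 124 = 2.7

Support ratio: 2.7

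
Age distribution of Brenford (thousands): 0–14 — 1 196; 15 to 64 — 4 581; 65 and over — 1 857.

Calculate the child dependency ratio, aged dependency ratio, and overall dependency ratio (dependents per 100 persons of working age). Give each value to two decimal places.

Youth dependency ratio: 26.11
Old-age dependency ratio: 40.54
Total dependency ratio: 66.64

Youth dependency ratio = 1 196 / 4 581 × 100 = 26.11
Old-age dependency ratio = 1 857 / 4 581 × 100 = 40.54
Total dependency ratio = (1 196 + 1 857) / 4 581 × 100 = 3 053 / 4 581 × 100 = 66.64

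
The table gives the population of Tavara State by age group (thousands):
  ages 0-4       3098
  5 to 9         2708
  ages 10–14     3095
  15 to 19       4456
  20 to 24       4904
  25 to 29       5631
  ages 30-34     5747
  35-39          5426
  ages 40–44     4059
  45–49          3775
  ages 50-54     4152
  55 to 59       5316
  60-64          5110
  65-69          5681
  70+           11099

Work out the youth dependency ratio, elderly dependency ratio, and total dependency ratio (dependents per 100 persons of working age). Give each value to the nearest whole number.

0–14: 3098 + 2708 + 3095 = 8901
15–64: 4456 + 4904 + 5631 + 5747 + 5426 + 4059 + 3775 + 4152 + 5316 + 5110 = 48576
65+: 5681 + 11099 = 16780
Youth dependency ratio = 8901 / 48576 × 100 = 18
Old-age dependency ratio = 16780 / 48576 × 100 = 35
Total dependency ratio = (8901 + 16780) / 48576 × 100 = 25681 / 48576 × 100 = 53

Youth dependency ratio: 18
Old-age dependency ratio: 35
Total dependency ratio: 53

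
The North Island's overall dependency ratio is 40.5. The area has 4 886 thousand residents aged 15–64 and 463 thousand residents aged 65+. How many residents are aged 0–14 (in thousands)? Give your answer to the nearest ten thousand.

Aged 0–14: 1 520

Total dependency ratio = (youth + elderly) / working-age × 100
40.5 = (Y + 463) / 4 886 × 100
⇒ 1 520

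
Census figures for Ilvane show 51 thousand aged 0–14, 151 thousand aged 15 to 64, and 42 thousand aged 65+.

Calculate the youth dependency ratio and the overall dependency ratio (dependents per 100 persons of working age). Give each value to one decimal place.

Youth dependency ratio = 51 / 151 × 100 = 33.8
Total dependency ratio = (51 + 42) / 151 × 100 = 93 / 151 × 100 = 61.6

Youth dependency ratio: 33.8
Total dependency ratio: 61.6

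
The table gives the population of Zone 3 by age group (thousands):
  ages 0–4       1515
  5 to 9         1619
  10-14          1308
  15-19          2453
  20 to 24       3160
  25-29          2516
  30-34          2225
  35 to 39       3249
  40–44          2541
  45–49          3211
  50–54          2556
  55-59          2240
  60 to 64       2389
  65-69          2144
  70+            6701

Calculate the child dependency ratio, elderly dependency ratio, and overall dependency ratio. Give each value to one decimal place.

0–14: 1515 + 1619 + 1308 = 4442
15–64: 2453 + 3160 + 2516 + 2225 + 3249 + 2541 + 3211 + 2556 + 2240 + 2389 = 26540
65+: 2144 + 6701 = 8845
Youth dependency ratio = 4442 / 26540 × 100 = 16.7
Old-age dependency ratio = 8845 / 26540 × 100 = 33.3
Total dependency ratio = (4442 + 8845) / 26540 × 100 = 13287 / 26540 × 100 = 50.1

Youth dependency ratio: 16.7
Old-age dependency ratio: 33.3
Total dependency ratio: 50.1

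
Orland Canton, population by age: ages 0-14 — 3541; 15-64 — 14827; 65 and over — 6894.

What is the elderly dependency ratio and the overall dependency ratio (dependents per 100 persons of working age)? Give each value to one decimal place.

Old-age dependency ratio: 46.5
Total dependency ratio: 70.4

Old-age dependency ratio = 6894 / 14827 × 100 = 46.5
Total dependency ratio = (3541 + 6894) / 14827 × 100 = 10435 / 14827 × 100 = 70.4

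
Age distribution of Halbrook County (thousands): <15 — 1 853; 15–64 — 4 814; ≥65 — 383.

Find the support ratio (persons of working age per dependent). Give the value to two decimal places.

Support ratio = 4 814 / (1 853 + 383) = 4 814 / 2 236 = 2.15

Support ratio: 2.15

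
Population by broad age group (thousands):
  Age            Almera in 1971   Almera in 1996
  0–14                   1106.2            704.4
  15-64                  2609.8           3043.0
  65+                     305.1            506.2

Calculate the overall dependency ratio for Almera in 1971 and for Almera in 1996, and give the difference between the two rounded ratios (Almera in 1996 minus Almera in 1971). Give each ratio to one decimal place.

Almera in 1971: 54.1
Almera in 1996: 39.8
Difference: -14.3

Almera in 1971: (1106.2 + 305.1) / 2609.8 × 100 = 1411.3 / 2609.8 × 100 = 54.1
Almera in 1996: (704.4 + 506.2) / 3043.0 × 100 = 1210.6 / 3043.0 × 100 = 39.8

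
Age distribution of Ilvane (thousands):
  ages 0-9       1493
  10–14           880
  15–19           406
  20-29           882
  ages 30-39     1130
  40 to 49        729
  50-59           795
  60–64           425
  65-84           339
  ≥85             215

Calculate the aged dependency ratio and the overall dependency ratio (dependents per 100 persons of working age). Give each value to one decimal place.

Old-age dependency ratio: 12.7
Total dependency ratio: 67.0

0–14: 1493 + 880 = 2373
15–64: 406 + 882 + 1130 + 729 + 795 + 425 = 4367
65+: 339 + 215 = 554
Old-age dependency ratio = 554 / 4367 × 100 = 12.7
Total dependency ratio = (2373 + 554) / 4367 × 100 = 2927 / 4367 × 100 = 67.0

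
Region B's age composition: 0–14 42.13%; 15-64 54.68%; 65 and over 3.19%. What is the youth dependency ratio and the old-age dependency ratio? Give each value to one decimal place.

Youth dependency ratio = 42.13 / 54.68 × 100 = 77.0
Old-age dependency ratio = 3.19 / 54.68 × 100 = 5.8

Youth dependency ratio: 77.0
Old-age dependency ratio: 5.8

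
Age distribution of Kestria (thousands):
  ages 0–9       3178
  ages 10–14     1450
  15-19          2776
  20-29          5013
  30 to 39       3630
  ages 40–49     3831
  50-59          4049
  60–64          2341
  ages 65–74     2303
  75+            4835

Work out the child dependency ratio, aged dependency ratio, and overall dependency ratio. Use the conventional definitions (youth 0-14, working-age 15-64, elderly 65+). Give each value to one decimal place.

0–14: 3178 + 1450 = 4628
15–64: 2776 + 5013 + 3630 + 3831 + 4049 + 2341 = 21640
65+: 2303 + 4835 = 7138
Youth dependency ratio = 4628 / 21640 × 100 = 21.4
Old-age dependency ratio = 7138 / 21640 × 100 = 33.0
Total dependency ratio = (4628 + 7138) / 21640 × 100 = 11766 / 21640 × 100 = 54.4

Youth dependency ratio: 21.4
Old-age dependency ratio: 33.0
Total dependency ratio: 54.4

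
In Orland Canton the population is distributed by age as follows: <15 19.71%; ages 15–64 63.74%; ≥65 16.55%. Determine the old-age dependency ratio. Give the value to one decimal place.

Old-age dependency ratio = 16.55 / 63.74 × 100 = 26.0

Old-age dependency ratio: 26.0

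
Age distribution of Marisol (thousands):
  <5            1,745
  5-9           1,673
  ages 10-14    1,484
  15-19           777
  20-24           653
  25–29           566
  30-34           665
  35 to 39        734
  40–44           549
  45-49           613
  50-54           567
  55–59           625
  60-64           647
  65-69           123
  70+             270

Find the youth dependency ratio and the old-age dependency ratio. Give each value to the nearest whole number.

Youth dependency ratio: 77
Old-age dependency ratio: 6

0–14: 1,745 + 1,673 + 1,484 = 4,902
15–64: 777 + 653 + 566 + 665 + 734 + 549 + 613 + 567 + 625 + 647 = 6,396
65+: 123 + 270 = 393
Youth dependency ratio = 4,902 / 6,396 × 100 = 77
Old-age dependency ratio = 393 / 6,396 × 100 = 6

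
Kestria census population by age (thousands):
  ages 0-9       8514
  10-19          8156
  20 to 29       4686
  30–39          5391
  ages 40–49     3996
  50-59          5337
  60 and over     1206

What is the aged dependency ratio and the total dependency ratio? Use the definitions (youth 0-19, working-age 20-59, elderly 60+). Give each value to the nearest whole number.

Old-age dependency ratio: 6
Total dependency ratio: 92

0–19: 8514 + 8156 = 16670
20–59: 4686 + 5391 + 3996 + 5337 = 19410
60+: 1206
Old-age dependency ratio = 1206 / 19410 × 100 = 6
Total dependency ratio = (16670 + 1206) / 19410 × 100 = 17876 / 19410 × 100 = 92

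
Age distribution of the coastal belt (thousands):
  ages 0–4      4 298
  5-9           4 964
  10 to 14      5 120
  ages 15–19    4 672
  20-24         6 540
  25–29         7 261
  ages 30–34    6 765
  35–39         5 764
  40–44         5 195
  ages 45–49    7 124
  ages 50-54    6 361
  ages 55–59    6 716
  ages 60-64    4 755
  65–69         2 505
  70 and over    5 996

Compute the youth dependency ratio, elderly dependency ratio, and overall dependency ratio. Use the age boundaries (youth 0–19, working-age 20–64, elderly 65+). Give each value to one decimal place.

0–19: 4 298 + 4 964 + 5 120 + 4 672 = 19 054
20–64: 6 540 + 7 261 + 6 765 + 5 764 + 5 195 + 7 124 + 6 361 + 6 716 + 4 755 = 56 481
65+: 2 505 + 5 996 = 8 501
Youth dependency ratio = 19 054 / 56 481 × 100 = 33.7
Old-age dependency ratio = 8 501 / 56 481 × 100 = 15.1
Total dependency ratio = (19 054 + 8 501) / 56 481 × 100 = 27 555 / 56 481 × 100 = 48.8

Youth dependency ratio: 33.7
Old-age dependency ratio: 15.1
Total dependency ratio: 48.8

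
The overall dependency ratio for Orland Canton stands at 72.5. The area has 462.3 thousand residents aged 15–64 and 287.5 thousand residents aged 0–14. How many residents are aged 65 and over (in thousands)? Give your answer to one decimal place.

Total dependency ratio = (youth + elderly) / working-age × 100
72.5 = (287.5 + E) / 462.3 × 100
⇒ 47.7

Aged 65 and over: 47.7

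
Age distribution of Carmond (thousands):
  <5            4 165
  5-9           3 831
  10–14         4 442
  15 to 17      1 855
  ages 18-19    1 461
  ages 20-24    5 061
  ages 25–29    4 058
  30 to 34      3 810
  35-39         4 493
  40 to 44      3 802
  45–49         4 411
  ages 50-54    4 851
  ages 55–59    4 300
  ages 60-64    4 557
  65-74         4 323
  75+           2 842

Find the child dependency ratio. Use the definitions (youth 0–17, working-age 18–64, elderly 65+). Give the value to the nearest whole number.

0–17: 4 165 + 3 831 + 4 442 + 1 855 = 14 293
18–64: 1 461 + 5 061 + 4 058 + 3 810 + 4 493 + 3 802 + 4 411 + 4 851 + 4 300 + 4 557 = 40 804
65+: 4 323 + 2 842 = 7 165
Youth dependency ratio = 14 293 / 40 804 × 100 = 35

Youth dependency ratio: 35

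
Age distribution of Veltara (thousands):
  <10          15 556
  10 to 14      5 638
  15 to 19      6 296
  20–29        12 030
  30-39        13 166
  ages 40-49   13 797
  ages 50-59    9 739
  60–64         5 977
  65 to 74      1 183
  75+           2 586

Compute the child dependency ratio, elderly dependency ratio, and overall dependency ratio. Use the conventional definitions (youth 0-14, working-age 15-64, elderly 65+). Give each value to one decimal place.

Youth dependency ratio: 34.7
Old-age dependency ratio: 6.2
Total dependency ratio: 40.9

0–14: 15 556 + 5 638 = 21 194
15–64: 6 296 + 12 030 + 13 166 + 13 797 + 9 739 + 5 977 = 61 005
65+: 1 183 + 2 586 = 3 769
Youth dependency ratio = 21 194 / 61 005 × 100 = 34.7
Old-age dependency ratio = 3 769 / 61 005 × 100 = 6.2
Total dependency ratio = (21 194 + 3 769) / 61 005 × 100 = 24 963 / 61 005 × 100 = 40.9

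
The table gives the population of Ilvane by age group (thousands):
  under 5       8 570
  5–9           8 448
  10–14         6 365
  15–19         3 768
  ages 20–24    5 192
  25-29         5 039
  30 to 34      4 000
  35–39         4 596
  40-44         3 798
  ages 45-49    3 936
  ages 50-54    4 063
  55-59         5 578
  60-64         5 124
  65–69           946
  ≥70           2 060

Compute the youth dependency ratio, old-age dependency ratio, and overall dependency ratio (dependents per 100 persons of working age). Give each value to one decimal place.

0–14: 8 570 + 8 448 + 6 365 = 23 383
15–64: 3 768 + 5 192 + 5 039 + 4 000 + 4 596 + 3 798 + 3 936 + 4 063 + 5 578 + 5 124 = 45 094
65+: 946 + 2 060 = 3 006
Youth dependency ratio = 23 383 / 45 094 × 100 = 51.9
Old-age dependency ratio = 3 006 / 45 094 × 100 = 6.7
Total dependency ratio = (23 383 + 3 006) / 45 094 × 100 = 26 389 / 45 094 × 100 = 58.5

Youth dependency ratio: 51.9
Old-age dependency ratio: 6.7
Total dependency ratio: 58.5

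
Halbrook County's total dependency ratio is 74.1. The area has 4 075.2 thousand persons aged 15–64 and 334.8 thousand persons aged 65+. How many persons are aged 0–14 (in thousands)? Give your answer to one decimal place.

Aged 0–14: 2 684.9

Total dependency ratio = (youth + elderly) / working-age × 100
74.1 = (Y + 334.8) / 4 075.2 × 100
⇒ 2 684.9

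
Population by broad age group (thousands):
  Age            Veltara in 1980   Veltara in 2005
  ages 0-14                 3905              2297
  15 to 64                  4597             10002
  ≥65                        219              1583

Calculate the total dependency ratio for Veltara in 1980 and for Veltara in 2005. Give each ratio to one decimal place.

Veltara in 1980: 89.7
Veltara in 2005: 38.8

Veltara in 1980: (3905 + 219) / 4597 × 100 = 4124 / 4597 × 100 = 89.7
Veltara in 2005: (2297 + 1583) / 10002 × 100 = 3880 / 10002 × 100 = 38.8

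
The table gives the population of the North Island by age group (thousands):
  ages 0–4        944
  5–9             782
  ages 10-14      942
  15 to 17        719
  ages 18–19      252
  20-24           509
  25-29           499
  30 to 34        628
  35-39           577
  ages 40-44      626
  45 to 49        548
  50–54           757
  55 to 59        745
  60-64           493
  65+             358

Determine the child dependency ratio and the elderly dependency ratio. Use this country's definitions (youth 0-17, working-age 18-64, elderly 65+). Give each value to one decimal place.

0–17: 944 + 782 + 942 + 719 = 3387
18–64: 252 + 509 + 499 + 628 + 577 + 626 + 548 + 757 + 745 + 493 = 5634
65+: 358
Youth dependency ratio = 3387 / 5634 × 100 = 60.1
Old-age dependency ratio = 358 / 5634 × 100 = 6.4

Youth dependency ratio: 60.1
Old-age dependency ratio: 6.4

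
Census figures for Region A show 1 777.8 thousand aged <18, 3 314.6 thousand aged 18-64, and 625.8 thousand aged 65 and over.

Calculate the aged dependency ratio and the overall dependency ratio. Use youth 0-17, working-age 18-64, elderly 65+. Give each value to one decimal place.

Old-age dependency ratio: 18.9
Total dependency ratio: 72.5

Old-age dependency ratio = 625.8 / 3 314.6 × 100 = 18.9
Total dependency ratio = (1 777.8 + 625.8) / 3 314.6 × 100 = 2 403.6 / 3 314.6 × 100 = 72.5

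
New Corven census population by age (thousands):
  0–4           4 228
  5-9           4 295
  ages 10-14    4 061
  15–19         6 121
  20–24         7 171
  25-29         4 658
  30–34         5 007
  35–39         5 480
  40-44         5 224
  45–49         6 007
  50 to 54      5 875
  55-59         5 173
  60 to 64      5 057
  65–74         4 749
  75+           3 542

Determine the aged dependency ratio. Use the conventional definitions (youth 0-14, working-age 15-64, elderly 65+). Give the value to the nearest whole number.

0–14: 4 228 + 4 295 + 4 061 = 12 584
15–64: 6 121 + 7 171 + 4 658 + 5 007 + 5 480 + 5 224 + 6 007 + 5 875 + 5 173 + 5 057 = 55 773
65+: 4 749 + 3 542 = 8 291
Old-age dependency ratio = 8 291 / 55 773 × 100 = 15

Old-age dependency ratio: 15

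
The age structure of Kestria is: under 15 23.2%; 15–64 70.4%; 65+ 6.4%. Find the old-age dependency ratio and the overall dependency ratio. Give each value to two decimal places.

Old-age dependency ratio = 6.4 / 70.4 × 100 = 9.09
Total dependency ratio = (23.2 + 6.4) / 70.4 × 100 = 29.6 / 70.4 × 100 = 42.05

Old-age dependency ratio: 9.09
Total dependency ratio: 42.05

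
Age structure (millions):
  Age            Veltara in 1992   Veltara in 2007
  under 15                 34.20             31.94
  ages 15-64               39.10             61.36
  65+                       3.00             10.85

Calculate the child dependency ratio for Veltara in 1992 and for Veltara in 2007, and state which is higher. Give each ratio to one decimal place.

Veltara in 1992: 87.5
Veltara in 2007: 52.1
Higher: Veltara in 1992

Veltara in 1992: 34.20 / 39.10 × 100 = 87.5
Veltara in 2007: 31.94 / 61.36 × 100 = 52.1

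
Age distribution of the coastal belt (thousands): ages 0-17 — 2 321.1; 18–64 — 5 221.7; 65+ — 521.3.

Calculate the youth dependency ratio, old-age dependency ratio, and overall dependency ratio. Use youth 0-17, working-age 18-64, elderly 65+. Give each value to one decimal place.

Youth dependency ratio = 2 321.1 / 5 221.7 × 100 = 44.5
Old-age dependency ratio = 521.3 / 5 221.7 × 100 = 10.0
Total dependency ratio = (2 321.1 + 521.3) / 5 221.7 × 100 = 2 842.4 / 5 221.7 × 100 = 54.4

Youth dependency ratio: 44.5
Old-age dependency ratio: 10.0
Total dependency ratio: 54.4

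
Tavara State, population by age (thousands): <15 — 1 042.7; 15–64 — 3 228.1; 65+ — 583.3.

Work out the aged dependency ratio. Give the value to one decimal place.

Old-age dependency ratio = 583.3 / 3 228.1 × 100 = 18.1

Old-age dependency ratio: 18.1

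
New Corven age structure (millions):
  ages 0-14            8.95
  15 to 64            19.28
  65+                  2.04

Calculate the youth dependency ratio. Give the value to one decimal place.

Youth dependency ratio = 8.95 / 19.28 × 100 = 46.4

Youth dependency ratio: 46.4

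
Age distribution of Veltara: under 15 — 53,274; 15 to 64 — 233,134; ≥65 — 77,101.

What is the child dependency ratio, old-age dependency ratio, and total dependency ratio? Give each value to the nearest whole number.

Youth dependency ratio: 23
Old-age dependency ratio: 33
Total dependency ratio: 56

Youth dependency ratio = 53,274 / 233,134 × 100 = 23
Old-age dependency ratio = 77,101 / 233,134 × 100 = 33
Total dependency ratio = (53,274 + 77,101) / 233,134 × 100 = 130,375 / 233,134 × 100 = 56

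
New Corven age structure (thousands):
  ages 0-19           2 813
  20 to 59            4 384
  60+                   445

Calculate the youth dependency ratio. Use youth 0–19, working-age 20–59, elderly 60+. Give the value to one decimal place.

Youth dependency ratio = 2 813 / 4 384 × 100 = 64.2

Youth dependency ratio: 64.2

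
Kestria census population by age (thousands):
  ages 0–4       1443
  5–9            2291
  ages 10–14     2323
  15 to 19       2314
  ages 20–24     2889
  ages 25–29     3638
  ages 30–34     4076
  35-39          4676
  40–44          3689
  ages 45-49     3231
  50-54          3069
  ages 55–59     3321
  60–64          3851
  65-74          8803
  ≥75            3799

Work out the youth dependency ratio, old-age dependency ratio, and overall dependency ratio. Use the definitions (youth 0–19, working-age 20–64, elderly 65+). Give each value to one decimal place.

Youth dependency ratio: 25.8
Old-age dependency ratio: 38.8
Total dependency ratio: 64.7

0–19: 1443 + 2291 + 2323 + 2314 = 8371
20–64: 2889 + 3638 + 4076 + 4676 + 3689 + 3231 + 3069 + 3321 + 3851 = 32440
65+: 8803 + 3799 = 12602
Youth dependency ratio = 8371 / 32440 × 100 = 25.8
Old-age dependency ratio = 12602 / 32440 × 100 = 38.8
Total dependency ratio = (8371 + 12602) / 32440 × 100 = 20973 / 32440 × 100 = 64.7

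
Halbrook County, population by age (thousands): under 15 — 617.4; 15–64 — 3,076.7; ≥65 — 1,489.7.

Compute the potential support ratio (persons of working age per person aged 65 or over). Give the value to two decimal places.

Potential support ratio = 3,076.7 / 1,489.7 = 2.07

Potential support ratio: 2.07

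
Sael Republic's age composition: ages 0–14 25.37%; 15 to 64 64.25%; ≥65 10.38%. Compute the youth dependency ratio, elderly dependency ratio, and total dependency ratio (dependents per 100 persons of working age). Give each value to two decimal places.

Youth dependency ratio: 39.49
Old-age dependency ratio: 16.16
Total dependency ratio: 55.64

Youth dependency ratio = 25.37 / 64.25 × 100 = 39.49
Old-age dependency ratio = 10.38 / 64.25 × 100 = 16.16
Total dependency ratio = (25.37 + 10.38) / 64.25 × 100 = 35.75 / 64.25 × 100 = 55.64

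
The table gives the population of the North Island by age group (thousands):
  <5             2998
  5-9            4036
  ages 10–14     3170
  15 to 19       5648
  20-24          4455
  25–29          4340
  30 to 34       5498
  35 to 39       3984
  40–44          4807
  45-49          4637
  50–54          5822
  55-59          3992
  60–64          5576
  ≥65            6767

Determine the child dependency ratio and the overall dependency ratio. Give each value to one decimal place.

Youth dependency ratio: 20.9
Total dependency ratio: 34.8

0–14: 2998 + 4036 + 3170 = 10204
15–64: 5648 + 4455 + 4340 + 5498 + 3984 + 4807 + 4637 + 5822 + 3992 + 5576 = 48759
65+: 6767
Youth dependency ratio = 10204 / 48759 × 100 = 20.9
Total dependency ratio = (10204 + 6767) / 48759 × 100 = 16971 / 48759 × 100 = 34.8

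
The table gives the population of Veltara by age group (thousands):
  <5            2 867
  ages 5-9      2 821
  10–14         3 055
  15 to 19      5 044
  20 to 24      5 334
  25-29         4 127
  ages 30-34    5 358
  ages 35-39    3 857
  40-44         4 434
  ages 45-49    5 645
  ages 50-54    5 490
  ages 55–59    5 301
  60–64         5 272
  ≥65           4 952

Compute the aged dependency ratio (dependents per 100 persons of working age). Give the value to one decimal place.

0–14: 2 867 + 2 821 + 3 055 = 8 743
15–64: 5 044 + 5 334 + 4 127 + 5 358 + 3 857 + 4 434 + 5 645 + 5 490 + 5 301 + 5 272 = 49 862
65+: 4 952
Old-age dependency ratio = 4 952 / 49 862 × 100 = 9.9

Old-age dependency ratio: 9.9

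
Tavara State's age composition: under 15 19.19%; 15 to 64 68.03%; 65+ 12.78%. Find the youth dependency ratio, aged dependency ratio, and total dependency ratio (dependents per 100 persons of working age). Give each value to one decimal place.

Youth dependency ratio = 19.19 / 68.03 × 100 = 28.2
Old-age dependency ratio = 12.78 / 68.03 × 100 = 18.8
Total dependency ratio = (19.19 + 12.78) / 68.03 × 100 = 31.97 / 68.03 × 100 = 47.0

Youth dependency ratio: 28.2
Old-age dependency ratio: 18.8
Total dependency ratio: 47.0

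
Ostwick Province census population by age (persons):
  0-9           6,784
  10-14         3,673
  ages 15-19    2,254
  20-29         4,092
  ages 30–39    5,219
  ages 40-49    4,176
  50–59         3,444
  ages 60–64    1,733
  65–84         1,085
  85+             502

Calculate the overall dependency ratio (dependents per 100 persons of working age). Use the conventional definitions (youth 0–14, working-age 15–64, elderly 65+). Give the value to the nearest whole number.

0–14: 6,784 + 3,673 = 10,457
15–64: 2,254 + 4,092 + 5,219 + 4,176 + 3,444 + 1,733 = 20,918
65+: 1,085 + 502 = 1,587
Total dependency ratio = (10,457 + 1,587) / 20,918 × 100 = 12,044 / 20,918 × 100 = 58

Total dependency ratio: 58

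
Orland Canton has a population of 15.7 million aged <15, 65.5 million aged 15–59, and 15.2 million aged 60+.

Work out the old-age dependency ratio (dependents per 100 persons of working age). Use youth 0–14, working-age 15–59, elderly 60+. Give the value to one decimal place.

Old-age dependency ratio = 15.2 / 65.5 × 100 = 23.2

Old-age dependency ratio: 23.2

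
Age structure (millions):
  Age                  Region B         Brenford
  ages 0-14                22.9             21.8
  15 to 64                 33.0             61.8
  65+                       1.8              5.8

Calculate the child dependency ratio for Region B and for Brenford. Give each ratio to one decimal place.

Region B: 69.4
Brenford: 35.3

Region B: 22.9 / 33.0 × 100 = 69.4
Brenford: 21.8 / 61.8 × 100 = 35.3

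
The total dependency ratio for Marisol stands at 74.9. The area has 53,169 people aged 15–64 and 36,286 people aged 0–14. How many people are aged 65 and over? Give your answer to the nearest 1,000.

Total dependency ratio = (youth + elderly) / working-age × 100
74.9 = (36,286 + E) / 53,169 × 100
⇒ 4,000

Aged 65 and over: 4,000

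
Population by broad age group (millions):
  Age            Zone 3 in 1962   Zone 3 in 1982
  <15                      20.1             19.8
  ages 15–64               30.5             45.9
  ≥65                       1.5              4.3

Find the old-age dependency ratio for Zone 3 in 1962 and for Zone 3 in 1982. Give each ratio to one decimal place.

Zone 3 in 1962: 4.9
Zone 3 in 1982: 9.4

Zone 3 in 1962: 1.5 / 30.5 × 100 = 4.9
Zone 3 in 1982: 4.3 / 45.9 × 100 = 9.4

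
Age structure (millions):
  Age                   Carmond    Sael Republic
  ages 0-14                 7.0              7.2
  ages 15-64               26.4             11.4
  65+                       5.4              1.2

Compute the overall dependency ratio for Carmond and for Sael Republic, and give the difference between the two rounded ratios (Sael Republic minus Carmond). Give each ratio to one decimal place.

Carmond: 47.0
Sael Republic: 73.7
Difference: +26.7

Carmond: (7.0 + 5.4) / 26.4 × 100 = 12.4 / 26.4 × 100 = 47.0
Sael Republic: (7.2 + 1.2) / 11.4 × 100 = 8.4 / 11.4 × 100 = 73.7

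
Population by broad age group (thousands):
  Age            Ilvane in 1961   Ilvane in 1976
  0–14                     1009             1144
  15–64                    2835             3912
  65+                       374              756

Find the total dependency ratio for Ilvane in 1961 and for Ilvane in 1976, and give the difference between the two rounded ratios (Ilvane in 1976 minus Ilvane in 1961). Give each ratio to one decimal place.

Ilvane in 1961: (1009 + 374) / 2835 × 100 = 1383 / 2835 × 100 = 48.8
Ilvane in 1976: (1144 + 756) / 3912 × 100 = 1900 / 3912 × 100 = 48.6

Ilvane in 1961: 48.8
Ilvane in 1976: 48.6
Difference: -0.2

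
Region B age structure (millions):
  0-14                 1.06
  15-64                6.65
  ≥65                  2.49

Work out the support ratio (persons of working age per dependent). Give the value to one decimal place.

Support ratio: 1.9

Support ratio = 6.65 / (1.06 + 2.49) = 6.65 / 3.55 = 1.9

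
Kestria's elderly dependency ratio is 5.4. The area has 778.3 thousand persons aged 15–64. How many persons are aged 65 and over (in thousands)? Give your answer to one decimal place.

Old-age dependency ratio = elderly / working-age × 100
5.4 = E / 778.3 × 100
⇒ 42.0

Aged 65 and over: 42.0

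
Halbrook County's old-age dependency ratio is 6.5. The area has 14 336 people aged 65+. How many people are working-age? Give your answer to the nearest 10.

Working-age: 220 550

Old-age dependency ratio = elderly / working-age × 100
6.5 = 14 336 / W × 100
⇒ 220 550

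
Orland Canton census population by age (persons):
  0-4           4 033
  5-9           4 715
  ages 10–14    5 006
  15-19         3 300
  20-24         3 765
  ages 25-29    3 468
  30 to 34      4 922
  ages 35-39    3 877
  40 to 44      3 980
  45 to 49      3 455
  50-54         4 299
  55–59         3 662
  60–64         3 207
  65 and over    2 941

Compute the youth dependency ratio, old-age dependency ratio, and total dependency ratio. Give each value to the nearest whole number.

0–14: 4 033 + 4 715 + 5 006 = 13 754
15–64: 3 300 + 3 765 + 3 468 + 4 922 + 3 877 + 3 980 + 3 455 + 4 299 + 3 662 + 3 207 = 37 935
65+: 2 941
Youth dependency ratio = 13 754 / 37 935 × 100 = 36
Old-age dependency ratio = 2 941 / 37 935 × 100 = 8
Total dependency ratio = (13 754 + 2 941) / 37 935 × 100 = 16 695 / 37 935 × 100 = 44

Youth dependency ratio: 36
Old-age dependency ratio: 8
Total dependency ratio: 44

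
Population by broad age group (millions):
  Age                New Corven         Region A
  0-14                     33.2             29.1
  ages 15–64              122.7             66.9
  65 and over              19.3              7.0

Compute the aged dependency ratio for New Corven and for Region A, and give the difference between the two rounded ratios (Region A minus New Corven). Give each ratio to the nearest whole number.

New Corven: 16
Region A: 10
Difference: -6

New Corven: 19.3 / 122.7 × 100 = 16
Region A: 7.0 / 66.9 × 100 = 10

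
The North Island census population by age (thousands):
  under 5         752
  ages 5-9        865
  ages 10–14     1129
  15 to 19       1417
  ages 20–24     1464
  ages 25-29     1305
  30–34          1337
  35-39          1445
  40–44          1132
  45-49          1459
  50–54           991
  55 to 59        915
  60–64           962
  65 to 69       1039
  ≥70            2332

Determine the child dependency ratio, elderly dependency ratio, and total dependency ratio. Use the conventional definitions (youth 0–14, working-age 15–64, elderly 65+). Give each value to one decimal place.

0–14: 752 + 865 + 1129 = 2746
15–64: 1417 + 1464 + 1305 + 1337 + 1445 + 1132 + 1459 + 991 + 915 + 962 = 12427
65+: 1039 + 2332 = 3371
Youth dependency ratio = 2746 / 12427 × 100 = 22.1
Old-age dependency ratio = 3371 / 12427 × 100 = 27.1
Total dependency ratio = (2746 + 3371) / 12427 × 100 = 6117 / 12427 × 100 = 49.2

Youth dependency ratio: 22.1
Old-age dependency ratio: 27.1
Total dependency ratio: 49.2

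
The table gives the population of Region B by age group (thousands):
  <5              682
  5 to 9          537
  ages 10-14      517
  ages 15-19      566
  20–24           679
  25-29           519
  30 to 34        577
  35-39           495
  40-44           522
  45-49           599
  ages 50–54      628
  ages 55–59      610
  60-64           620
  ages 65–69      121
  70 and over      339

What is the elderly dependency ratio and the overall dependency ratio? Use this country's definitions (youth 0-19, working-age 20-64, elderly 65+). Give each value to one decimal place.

Old-age dependency ratio: 8.8
Total dependency ratio: 52.6

0–19: 682 + 537 + 517 + 566 = 2,302
20–64: 679 + 519 + 577 + 495 + 522 + 599 + 628 + 610 + 620 = 5,249
65+: 121 + 339 = 460
Old-age dependency ratio = 460 / 5,249 × 100 = 8.8
Total dependency ratio = (2,302 + 460) / 5,249 × 100 = 2,762 / 5,249 × 100 = 52.6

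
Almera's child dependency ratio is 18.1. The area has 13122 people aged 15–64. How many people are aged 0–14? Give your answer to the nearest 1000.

Aged 0–14: 2000

Youth dependency ratio = youth / working-age × 100
18.1 = Y / 13122 × 100
⇒ 2000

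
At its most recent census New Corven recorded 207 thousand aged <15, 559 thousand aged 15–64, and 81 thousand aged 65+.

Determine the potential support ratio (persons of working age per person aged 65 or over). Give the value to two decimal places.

Potential support ratio = 559 / 81 = 6.90

Potential support ratio: 6.90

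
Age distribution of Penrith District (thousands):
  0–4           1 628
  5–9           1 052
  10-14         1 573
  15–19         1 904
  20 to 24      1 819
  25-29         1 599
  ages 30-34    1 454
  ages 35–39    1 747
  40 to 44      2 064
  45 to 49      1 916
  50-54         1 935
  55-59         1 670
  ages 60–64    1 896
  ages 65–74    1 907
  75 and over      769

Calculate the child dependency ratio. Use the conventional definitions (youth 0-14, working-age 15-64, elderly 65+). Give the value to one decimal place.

Youth dependency ratio: 23.6

0–14: 1 628 + 1 052 + 1 573 = 4 253
15–64: 1 904 + 1 819 + 1 599 + 1 454 + 1 747 + 2 064 + 1 916 + 1 935 + 1 670 + 1 896 = 18 004
65+: 1 907 + 769 = 2 676
Youth dependency ratio = 4 253 / 18 004 × 100 = 23.6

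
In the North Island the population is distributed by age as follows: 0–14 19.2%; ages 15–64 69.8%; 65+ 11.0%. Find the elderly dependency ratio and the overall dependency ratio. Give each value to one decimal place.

Old-age dependency ratio = 11.0 / 69.8 × 100 = 15.8
Total dependency ratio = (19.2 + 11.0) / 69.8 × 100 = 30.2 / 69.8 × 100 = 43.3

Old-age dependency ratio: 15.8
Total dependency ratio: 43.3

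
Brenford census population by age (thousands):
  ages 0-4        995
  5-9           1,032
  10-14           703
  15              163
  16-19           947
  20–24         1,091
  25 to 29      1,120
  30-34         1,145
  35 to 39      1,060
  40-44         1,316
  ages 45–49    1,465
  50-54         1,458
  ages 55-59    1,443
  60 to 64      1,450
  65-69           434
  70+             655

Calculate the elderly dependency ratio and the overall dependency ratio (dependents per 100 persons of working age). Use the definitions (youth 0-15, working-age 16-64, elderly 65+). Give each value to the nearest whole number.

0–15: 995 + 1,032 + 703 + 163 = 2,893
16–64: 947 + 1,091 + 1,120 + 1,145 + 1,060 + 1,316 + 1,465 + 1,458 + 1,443 + 1,450 = 12,495
65+: 434 + 655 = 1,089
Old-age dependency ratio = 1,089 / 12,495 × 100 = 9
Total dependency ratio = (2,893 + 1,089) / 12,495 × 100 = 3,982 / 12,495 × 100 = 32

Old-age dependency ratio: 9
Total dependency ratio: 32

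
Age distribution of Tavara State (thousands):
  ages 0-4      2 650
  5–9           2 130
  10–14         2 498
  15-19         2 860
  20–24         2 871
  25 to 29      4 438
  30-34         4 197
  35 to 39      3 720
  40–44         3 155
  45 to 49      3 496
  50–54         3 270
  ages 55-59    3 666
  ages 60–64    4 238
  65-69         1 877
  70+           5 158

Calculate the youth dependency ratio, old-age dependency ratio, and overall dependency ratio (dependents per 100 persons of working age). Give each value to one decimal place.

Youth dependency ratio: 20.3
Old-age dependency ratio: 19.6
Total dependency ratio: 39.9

0–14: 2 650 + 2 130 + 2 498 = 7 278
15–64: 2 860 + 2 871 + 4 438 + 4 197 + 3 720 + 3 155 + 3 496 + 3 270 + 3 666 + 4 238 = 35 911
65+: 1 877 + 5 158 = 7 035
Youth dependency ratio = 7 278 / 35 911 × 100 = 20.3
Old-age dependency ratio = 7 035 / 35 911 × 100 = 19.6
Total dependency ratio = (7 278 + 7 035) / 35 911 × 100 = 14 313 / 35 911 × 100 = 39.9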